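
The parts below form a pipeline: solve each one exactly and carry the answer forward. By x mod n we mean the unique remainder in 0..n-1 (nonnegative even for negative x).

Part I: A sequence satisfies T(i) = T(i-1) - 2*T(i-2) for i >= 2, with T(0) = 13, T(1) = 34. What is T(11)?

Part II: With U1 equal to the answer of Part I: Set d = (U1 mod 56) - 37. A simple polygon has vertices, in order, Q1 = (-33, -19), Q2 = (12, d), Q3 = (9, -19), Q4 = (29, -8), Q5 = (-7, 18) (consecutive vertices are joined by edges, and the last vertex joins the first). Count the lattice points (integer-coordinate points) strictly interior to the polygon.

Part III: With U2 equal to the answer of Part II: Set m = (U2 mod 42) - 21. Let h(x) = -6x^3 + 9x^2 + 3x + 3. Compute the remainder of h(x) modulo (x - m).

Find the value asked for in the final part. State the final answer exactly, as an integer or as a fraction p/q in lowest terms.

Part I: T(2) = 1*(34) - 2*(13) = 8; iterating: T(2)=8, T(3)=-60, T(4)=-76, T(5)=44, T(6)=196, T(7)=108, T(8)=-284, T(9)=-500, T(10)=68, T(11)=1068; answer 1068
Part II: U1 = 1068; d = -33; cross terms: (-33*-33 - 12*-19)=1317, (12*-19 - 9*-33)=69, (9*-8 - 29*-19)=479, (29*18 - -7*-8)=466, (-7*-19 - -33*18)=727; twice the area = |3058| = 3058; area = 1529; boundary points = 1 + 1 + 1 + 2 + 1 = 6; strictly interior points = area - boundary/2 + 1 = 1527; answer 1527
Part III: U2 = 1527; m = -6; remainder = value at the root: -6*(-6)^3 + 9*(-6)^2 + 3*(-6)^1 + 3 = (1296) + (324) + (-18) + (3) = 1605; answer 1605

1605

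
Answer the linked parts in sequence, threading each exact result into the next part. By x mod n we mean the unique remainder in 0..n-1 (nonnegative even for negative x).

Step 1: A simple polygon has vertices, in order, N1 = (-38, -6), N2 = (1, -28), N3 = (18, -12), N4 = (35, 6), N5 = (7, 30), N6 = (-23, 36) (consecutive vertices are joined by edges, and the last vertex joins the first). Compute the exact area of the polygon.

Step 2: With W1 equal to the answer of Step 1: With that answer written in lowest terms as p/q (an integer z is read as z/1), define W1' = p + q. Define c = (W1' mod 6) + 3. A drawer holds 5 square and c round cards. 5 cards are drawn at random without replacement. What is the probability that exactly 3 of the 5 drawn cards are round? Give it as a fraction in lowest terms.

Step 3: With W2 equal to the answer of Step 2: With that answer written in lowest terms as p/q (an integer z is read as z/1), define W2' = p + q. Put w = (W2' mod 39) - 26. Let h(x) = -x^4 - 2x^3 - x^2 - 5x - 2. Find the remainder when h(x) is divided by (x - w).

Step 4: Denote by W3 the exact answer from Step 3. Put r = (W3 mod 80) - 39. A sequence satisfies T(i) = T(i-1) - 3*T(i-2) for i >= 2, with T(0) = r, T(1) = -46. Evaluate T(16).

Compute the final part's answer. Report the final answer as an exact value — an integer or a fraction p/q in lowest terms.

-265936

Step 1: cross terms: (-38*-28 - 1*-6)=1070, (1*-12 - 18*-28)=492, (18*6 - 35*-12)=528, (35*30 - 7*6)=1008, (7*36 - -23*30)=942, (-23*-6 - -38*36)=1506; twice the area = |5546| = 5546; area = 2773; answer 2773
Step 2: W1 = 2773; threaded value p + q = 2774; c = 5; total draws C(10,5) = 252; favorable C(5,3)*C(5,2) = 100; P = 25/63; answer 25/63
Step 3: W2 = 25/63; threaded value p + q = 88; w = -16; remainder = value at the root: -1*(-16)^4 - 2*(-16)^3 - 1*(-16)^2 - 5*(-16)^1 - 2 = (-65536) + (8192) + (-256) + (80) + (-2) = -57522; answer -57522
Step 4: W3 = -57522; r = 39; T(2) = 1*(-46) - 3*(39) = -163; iterating: T(2)=-163, T(3)=-25, T(4)=464, T(5)=539, T(6)=-853, T(7)=-2470, T(8)=89, T(9)=7499, T(10)=7232, T(11)=-15265, T(12)=-36961, T(13)=8834, T(14)=119717, T(15)=93215, T(16)=-265936; answer -265936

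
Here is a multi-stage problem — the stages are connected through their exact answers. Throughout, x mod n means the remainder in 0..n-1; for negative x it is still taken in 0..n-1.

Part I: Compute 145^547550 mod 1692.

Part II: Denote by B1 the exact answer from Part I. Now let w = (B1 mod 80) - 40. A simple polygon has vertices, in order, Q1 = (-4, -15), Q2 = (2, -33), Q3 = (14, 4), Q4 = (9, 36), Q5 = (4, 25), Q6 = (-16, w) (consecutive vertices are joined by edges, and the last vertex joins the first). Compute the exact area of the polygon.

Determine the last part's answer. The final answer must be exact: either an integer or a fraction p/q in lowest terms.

Part I: squarings mod 1692: 145^1=145, 145^2=721, 145^4=397, 145^8=253, 145^16=1405, 145^32=1153, 145^64=1189, 145^128=901, 145^256=1333, 145^512=289, 145^1024=613, 145^2048=145, 145^4096=721, 145^8192=397, 145^16384=253, 145^32768=1405, 145^65536=1153, 145^131072=1189, 145^262144=901, 145^524288=1333; 145^547550 = 145^2 * 145^4 * 145^8 * 145^16 * 145^64 * 145^128 * 145^512 * 145^2048 * 145^4096 * 145^16384 * 145^524288 = 613 (mod 1692); answer 613
Part II: B1 = 613; w = 13; cross terms: (-4*-33 - 2*-15)=162, (2*4 - 14*-33)=470, (14*36 - 9*4)=468, (9*25 - 4*36)=81, (4*13 - -16*25)=452, (-16*-15 - -4*13)=292; twice the area = |1925| = 1925; area = 1925/2; answer 1925/2

1925/2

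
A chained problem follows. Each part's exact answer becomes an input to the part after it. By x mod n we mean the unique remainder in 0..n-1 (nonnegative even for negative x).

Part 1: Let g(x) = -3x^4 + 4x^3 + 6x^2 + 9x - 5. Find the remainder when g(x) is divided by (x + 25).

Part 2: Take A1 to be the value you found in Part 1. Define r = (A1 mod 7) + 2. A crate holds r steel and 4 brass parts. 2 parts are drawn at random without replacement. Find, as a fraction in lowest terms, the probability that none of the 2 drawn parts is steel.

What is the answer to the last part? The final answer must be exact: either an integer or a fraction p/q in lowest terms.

Part 1: remainder = value at the root: -3*(-25)^4 + 4*(-25)^3 + 6*(-25)^2 + 9*(-25)^1 - 5 = (-1171875) + (-62500) + (3750) + (-225) + (-5) = -1230855; answer -1230855
Part 2: A1 = -1230855; r = 6; total draws C(10,2) = 45; favorable C(4,2) = 6; P = 2/15; answer 2/15

2/15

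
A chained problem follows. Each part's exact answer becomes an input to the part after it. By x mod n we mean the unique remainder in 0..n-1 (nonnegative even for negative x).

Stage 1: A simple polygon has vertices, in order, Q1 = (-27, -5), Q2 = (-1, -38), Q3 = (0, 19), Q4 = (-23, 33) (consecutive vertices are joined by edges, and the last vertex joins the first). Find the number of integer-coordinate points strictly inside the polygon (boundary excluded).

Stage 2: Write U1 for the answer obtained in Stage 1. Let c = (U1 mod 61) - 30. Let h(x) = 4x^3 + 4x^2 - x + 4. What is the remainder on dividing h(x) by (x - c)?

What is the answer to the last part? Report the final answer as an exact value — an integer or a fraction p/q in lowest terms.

-94159

Stage 1: cross terms: (-27*-38 - -1*-5)=1021, (-1*19 - 0*-38)=-19, (0*33 - -23*19)=437, (-23*-5 - -27*33)=1006; twice the area = |2445| = 2445; area = 2445/2; boundary points = 1 + 1 + 1 + 2 = 5; strictly interior points = area - boundary/2 + 1 = 1221; answer 1221
Stage 2: U1 = 1221; c = -29; remainder = value at the root: 4*(-29)^3 + 4*(-29)^2 - 1*(-29)^1 + 4 = (-97556) + (3364) + (29) + (4) = -94159; answer -94159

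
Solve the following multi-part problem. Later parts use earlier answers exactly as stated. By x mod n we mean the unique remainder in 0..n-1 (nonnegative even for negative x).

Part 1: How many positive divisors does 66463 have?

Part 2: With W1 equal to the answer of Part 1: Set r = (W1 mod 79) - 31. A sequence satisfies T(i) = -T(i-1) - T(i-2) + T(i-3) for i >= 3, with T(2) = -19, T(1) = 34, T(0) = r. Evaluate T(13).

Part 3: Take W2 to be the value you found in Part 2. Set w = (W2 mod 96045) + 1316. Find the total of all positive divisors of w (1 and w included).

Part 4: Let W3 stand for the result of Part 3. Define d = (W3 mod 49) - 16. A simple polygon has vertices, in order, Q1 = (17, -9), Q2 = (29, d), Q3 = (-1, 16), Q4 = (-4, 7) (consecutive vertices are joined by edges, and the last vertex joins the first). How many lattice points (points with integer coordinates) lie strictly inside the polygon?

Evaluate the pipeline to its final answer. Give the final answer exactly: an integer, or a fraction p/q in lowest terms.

349

Part 1: 66463 is prime, so its only divisors are 1 and 66463; count = 2; answer 2
Part 2: W1 = 2; r = -29; T(3) = -1*(-19) - 1*(34) + 1*(-29) = -44; iterating: T(3)=-44, T(4)=97, T(5)=-72, T(6)=-69, T(7)=238, T(8)=-241, T(9)=-66, T(10)=545, T(11)=-720, T(12)=109, T(13)=1156; answer 1156
Part 3: W2 = 1156; w = 2472; 2472 = 2^3 * 3 * 103; sigma = (1 + 2 + 4 + 8) * (1 + 3) * (1 + 103) = 15 * 4 * 104 = 6240; answer 6240
Part 4: W3 = 6240; d = 1; cross terms: (17*1 - 29*-9)=278, (29*16 - -1*1)=465, (-1*7 - -4*16)=57, (-4*-9 - 17*7)=-83; twice the area = |717| = 717; area = 717/2; boundary points = 2 + 15 + 3 + 1 = 21; strictly interior points = area - boundary/2 + 1 = 349; answer 349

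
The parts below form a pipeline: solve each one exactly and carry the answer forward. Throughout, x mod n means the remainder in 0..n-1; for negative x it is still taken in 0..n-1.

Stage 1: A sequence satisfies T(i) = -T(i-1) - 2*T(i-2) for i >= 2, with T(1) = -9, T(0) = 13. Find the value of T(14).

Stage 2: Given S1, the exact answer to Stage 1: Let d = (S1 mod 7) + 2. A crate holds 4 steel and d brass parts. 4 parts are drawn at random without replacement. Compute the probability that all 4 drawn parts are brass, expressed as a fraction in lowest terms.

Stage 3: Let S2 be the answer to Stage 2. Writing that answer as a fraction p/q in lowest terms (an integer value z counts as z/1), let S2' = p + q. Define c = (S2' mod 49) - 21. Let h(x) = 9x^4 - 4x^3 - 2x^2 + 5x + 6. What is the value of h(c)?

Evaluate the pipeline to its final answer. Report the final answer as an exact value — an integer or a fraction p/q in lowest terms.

624

Stage 1: T(2) = -1*(-9) - 2*(13) = -17; iterating: T(2)=-17, T(3)=35, T(4)=-1, T(5)=-69, T(6)=71, T(7)=67, T(8)=-209, T(9)=75, T(10)=343, T(11)=-493, T(12)=-193, T(13)=1179, T(14)=-793; answer -793
Stage 2: S1 = -793; d = 7; total draws C(11,4) = 330; favorable C(7,4) = 35; P = 7/66; answer 7/66
Stage 3: S2 = 7/66; threaded value p + q = 73; c = 3; 9*(3)^4 - 4*(3)^3 - 2*(3)^2 + 5*(3)^1 + 6 = (729) + (-108) + (-18) + (15) + (6) = 624; answer 624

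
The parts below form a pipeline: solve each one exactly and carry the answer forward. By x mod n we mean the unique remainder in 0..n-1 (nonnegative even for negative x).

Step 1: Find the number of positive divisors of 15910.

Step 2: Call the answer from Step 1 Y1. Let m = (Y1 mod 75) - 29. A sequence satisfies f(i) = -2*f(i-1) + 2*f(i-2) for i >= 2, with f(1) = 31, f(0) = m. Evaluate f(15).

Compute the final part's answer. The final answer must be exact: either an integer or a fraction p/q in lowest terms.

41245312

Step 1: 15910 = 2 * 5 * 37 * 43; number of divisors = (1+1) * (1+1) * (1+1) * (1+1) = 16; answer 16
Step 2: Y1 = 16; m = -13; f(2) = -2*(31) + 2*(-13) = -88; iterating: f(2)=-88, f(3)=238, f(4)=-652, f(5)=1780, f(6)=-4864, f(7)=13288, f(8)=-36304, f(9)=99184, f(10)=-270976, f(11)=740320, f(12)=-2022592, f(13)=5525824, f(14)=-15096832, f(15)=41245312; answer 41245312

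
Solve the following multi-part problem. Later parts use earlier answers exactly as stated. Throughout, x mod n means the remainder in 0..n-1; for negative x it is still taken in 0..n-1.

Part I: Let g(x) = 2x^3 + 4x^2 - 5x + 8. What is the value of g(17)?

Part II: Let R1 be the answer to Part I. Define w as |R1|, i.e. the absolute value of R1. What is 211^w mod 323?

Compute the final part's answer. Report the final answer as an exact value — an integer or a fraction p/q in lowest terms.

316

Part I: 2*(17)^3 + 4*(17)^2 - 5*(17)^1 + 8 = (9826) + (1156) + (-85) + (8) = 10905; answer 10905
Part II: R1 = 10905; w = 10905; squarings mod 323: 211^1=211, 211^2=270, 211^4=225, 211^8=237, 211^16=290, 211^32=120, 211^64=188, 211^128=137, 211^256=35, 211^512=256, 211^1024=290, 211^2048=120, 211^4096=188, 211^8192=137; 211^10905 = 211^1 * 211^8 * 211^16 * 211^128 * 211^512 * 211^2048 * 211^8192 = 316 (mod 323); answer 316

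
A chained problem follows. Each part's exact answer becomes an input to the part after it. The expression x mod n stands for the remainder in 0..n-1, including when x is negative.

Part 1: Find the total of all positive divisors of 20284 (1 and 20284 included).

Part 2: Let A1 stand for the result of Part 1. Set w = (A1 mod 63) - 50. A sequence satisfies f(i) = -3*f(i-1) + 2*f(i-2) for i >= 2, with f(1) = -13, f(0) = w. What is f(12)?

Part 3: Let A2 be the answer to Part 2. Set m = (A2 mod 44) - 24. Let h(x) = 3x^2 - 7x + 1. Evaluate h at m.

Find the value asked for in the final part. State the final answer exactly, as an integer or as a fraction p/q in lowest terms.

Part 1: 20284 = 2^2 * 11 * 461; sigma = (1 + 2 + 4) * (1 + 11) * (1 + 461) = 7 * 12 * 462 = 38808; answer 38808
Part 2: A1 = 38808; w = -50; f(2) = -3*(-13) + 2*(-50) = -61; iterating: f(2)=-61, f(3)=157, f(4)=-593, f(5)=2093, f(6)=-7465, f(7)=26581, f(8)=-94673, f(9)=337181, f(10)=-1200889, f(11)=4277029, f(12)=-15232865; answer -15232865
Part 3: A2 = -15232865; m = -1; 3*(-1)^2 - 7*(-1)^1 + 1 = (3) + (7) + (1) = 11; answer 11

11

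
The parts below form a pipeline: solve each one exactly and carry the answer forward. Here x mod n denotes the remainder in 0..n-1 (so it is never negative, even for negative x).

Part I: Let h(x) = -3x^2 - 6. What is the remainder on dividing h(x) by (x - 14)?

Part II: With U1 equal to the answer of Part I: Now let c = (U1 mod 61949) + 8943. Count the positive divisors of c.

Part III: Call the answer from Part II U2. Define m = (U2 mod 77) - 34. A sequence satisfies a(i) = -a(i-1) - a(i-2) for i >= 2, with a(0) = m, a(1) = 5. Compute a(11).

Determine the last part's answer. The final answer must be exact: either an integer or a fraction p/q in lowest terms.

Part I: remainder = value at the root: -3*(14)^2 - 6 = (-588) + (-6) = -594; answer -594
Part II: U1 = -594; c = 70298; 70298 = 2 * 35149; number of divisors = (1+1) * (1+1) = 4; answer 4
Part III: U2 = 4; m = -30; a(2) = -1*(5) - 1*(-30) = 25; iterating: a(2)=25, a(3)=-30, a(4)=5, a(5)=25, a(6)=-30, a(7)=5, a(8)=25, a(9)=-30, a(10)=5, a(11)=25; answer 25

25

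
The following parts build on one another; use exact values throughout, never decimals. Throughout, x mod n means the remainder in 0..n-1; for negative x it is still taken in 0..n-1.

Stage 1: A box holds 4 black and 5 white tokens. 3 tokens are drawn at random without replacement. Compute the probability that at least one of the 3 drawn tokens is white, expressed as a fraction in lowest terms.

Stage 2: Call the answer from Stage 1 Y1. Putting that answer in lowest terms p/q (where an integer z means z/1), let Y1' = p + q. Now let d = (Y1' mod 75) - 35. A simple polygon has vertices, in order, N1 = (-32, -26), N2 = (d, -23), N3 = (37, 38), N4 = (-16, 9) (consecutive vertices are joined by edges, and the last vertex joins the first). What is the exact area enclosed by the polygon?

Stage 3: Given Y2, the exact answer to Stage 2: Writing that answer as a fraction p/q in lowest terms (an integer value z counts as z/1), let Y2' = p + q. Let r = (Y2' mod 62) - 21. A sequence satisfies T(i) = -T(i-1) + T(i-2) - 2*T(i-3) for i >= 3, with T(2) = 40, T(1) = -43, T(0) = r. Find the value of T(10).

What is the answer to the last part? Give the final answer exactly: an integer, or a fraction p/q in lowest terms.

10701

Stage 1: total draws C(9,3) = 84; complement C(4,3) = 4; favorable 84 - 4 = 80; P = 20/21; answer 20/21
Stage 2: Y1 = 20/21; threaded value p + q = 41; d = 6; cross terms: (-32*-23 - 6*-26)=892, (6*38 - 37*-23)=1079, (37*9 - -16*38)=941, (-16*-26 - -32*9)=704; twice the area = |3616| = 3616; area = 1808; answer 1808
Stage 3: Y2 = 1808; threaded value p + q = 1809; r = -10; T(3) = -1*(40) + 1*(-43) - 2*(-10) = -63; iterating: T(3)=-63, T(4)=189, T(5)=-332, T(6)=647, T(7)=-1357, T(8)=2668, T(9)=-5319, T(10)=10701; answer 10701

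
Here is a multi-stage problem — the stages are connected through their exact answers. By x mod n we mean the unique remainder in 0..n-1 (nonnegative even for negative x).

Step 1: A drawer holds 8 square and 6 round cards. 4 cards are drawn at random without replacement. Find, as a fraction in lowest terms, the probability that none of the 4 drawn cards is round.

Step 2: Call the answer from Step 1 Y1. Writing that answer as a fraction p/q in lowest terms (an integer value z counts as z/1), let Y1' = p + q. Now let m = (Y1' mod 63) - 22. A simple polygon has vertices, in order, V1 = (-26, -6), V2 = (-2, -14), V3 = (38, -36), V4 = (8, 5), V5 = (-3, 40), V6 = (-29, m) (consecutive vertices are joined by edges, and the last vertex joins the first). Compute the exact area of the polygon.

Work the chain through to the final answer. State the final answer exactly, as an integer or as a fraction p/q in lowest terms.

1609

Step 1: total draws C(14,4) = 1001; favorable C(8,4) = 70; P = 10/143; answer 10/143
Step 2: Y1 = 10/143; threaded value p + q = 153; m = 5; cross terms: (-26*-14 - -2*-6)=352, (-2*-36 - 38*-14)=604, (38*5 - 8*-36)=478, (8*40 - -3*5)=335, (-3*5 - -29*40)=1145, (-29*-6 - -26*5)=304; twice the area = |3218| = 3218; area = 1609; answer 1609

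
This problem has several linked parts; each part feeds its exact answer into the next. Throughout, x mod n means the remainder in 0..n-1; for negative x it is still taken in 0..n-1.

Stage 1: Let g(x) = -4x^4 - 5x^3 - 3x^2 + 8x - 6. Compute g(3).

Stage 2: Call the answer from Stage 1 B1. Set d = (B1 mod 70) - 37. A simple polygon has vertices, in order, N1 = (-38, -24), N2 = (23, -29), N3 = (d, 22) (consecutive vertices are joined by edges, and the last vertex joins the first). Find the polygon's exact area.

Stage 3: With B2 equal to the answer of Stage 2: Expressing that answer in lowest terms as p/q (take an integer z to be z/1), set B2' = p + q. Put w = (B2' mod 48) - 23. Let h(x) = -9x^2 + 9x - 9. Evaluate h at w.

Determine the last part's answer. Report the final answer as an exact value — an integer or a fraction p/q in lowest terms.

Stage 1: -4*(3)^4 - 5*(3)^3 - 3*(3)^2 + 8*(3)^1 - 6 = (-324) + (-135) + (-27) + (24) + (-6) = -468; answer -468
Stage 2: B1 = -468; d = -15; cross terms: (-38*-29 - 23*-24)=1654, (23*22 - -15*-29)=71, (-15*-24 - -38*22)=1196; twice the area = |2921| = 2921; area = 2921/2; answer 2921/2
Stage 3: B2 = 2921/2; threaded value p + q = 2923; w = 20; -9*(20)^2 + 9*(20)^1 - 9 = (-3600) + (180) + (-9) = -3429; answer -3429

-3429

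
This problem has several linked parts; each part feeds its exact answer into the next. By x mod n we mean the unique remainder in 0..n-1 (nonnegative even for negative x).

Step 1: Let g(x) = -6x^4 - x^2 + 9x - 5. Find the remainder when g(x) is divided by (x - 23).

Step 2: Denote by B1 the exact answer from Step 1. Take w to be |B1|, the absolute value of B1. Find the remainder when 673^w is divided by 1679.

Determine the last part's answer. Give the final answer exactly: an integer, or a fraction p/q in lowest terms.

Step 1: remainder = value at the root: -6*(23)^4 - 1*(23)^2 + 9*(23)^1 - 5 = (-1679046) + (-529) + (207) + (-5) = -1679373; answer -1679373
Step 2: B1 = -1679373; w = 1679373; squarings mod 1679: 673^1=673, 673^2=1278, 673^4=1296, 673^8=616, 673^16=2, 673^32=4, 673^64=16, 673^128=256, 673^256=55, 673^512=1346, 673^1024=75, 673^2048=588, 673^4096=1549, 673^8192=110, 673^16384=347, 673^32768=1200, 673^65536=1097, 673^131072=1245, 673^262144=308, 673^524288=840, 673^1048576=420; 673^1679373 = 673^1 * 673^4 * 673^8 * 673^8192 * 673^32768 * 673^65536 * 673^524288 * 673^1048576 = 147 (mod 1679); answer 147

147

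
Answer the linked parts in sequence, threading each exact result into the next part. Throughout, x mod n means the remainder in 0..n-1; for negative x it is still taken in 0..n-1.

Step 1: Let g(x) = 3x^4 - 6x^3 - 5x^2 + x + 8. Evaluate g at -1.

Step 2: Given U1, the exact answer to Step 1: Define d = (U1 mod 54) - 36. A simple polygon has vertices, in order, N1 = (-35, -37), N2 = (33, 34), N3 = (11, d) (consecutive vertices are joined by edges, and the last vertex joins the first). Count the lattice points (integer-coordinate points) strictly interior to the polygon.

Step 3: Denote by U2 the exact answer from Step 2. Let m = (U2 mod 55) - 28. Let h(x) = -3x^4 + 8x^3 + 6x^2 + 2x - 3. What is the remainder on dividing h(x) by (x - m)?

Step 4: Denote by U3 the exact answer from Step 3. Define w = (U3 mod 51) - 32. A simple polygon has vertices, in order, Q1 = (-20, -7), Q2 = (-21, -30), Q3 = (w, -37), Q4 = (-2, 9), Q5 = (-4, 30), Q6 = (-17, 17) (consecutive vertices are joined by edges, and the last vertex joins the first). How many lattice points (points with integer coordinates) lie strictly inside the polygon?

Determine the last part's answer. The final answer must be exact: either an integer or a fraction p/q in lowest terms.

Step 1: 3*(-1)^4 - 6*(-1)^3 - 5*(-1)^2 + 1*(-1)^1 + 8 = (3) + (6) + (-5) + (-1) + (8) = 11; answer 11
Step 2: U1 = 11; d = -25; cross terms: (-35*34 - 33*-37)=31, (33*-25 - 11*34)=-1199, (11*-37 - -35*-25)=-1282; twice the area = |-2450| = 2450; area = 1225; boundary points = 1 + 1 + 2 = 4; strictly interior points = area - boundary/2 + 1 = 1224; answer 1224
Step 3: U2 = 1224; m = -14; remainder = value at the root: -3*(-14)^4 + 8*(-14)^3 + 6*(-14)^2 + 2*(-14)^1 - 3 = (-115248) + (-21952) + (1176) + (-28) + (-3) = -136055; answer -136055
Step 4: U3 = -136055; w = -19; cross terms: (-20*-30 - -21*-7)=453, (-21*-37 - -19*-30)=207, (-19*9 - -2*-37)=-245, (-2*30 - -4*9)=-24, (-4*17 - -17*30)=442, (-17*-7 - -20*17)=459; twice the area = |1292| = 1292; area = 646; boundary points = 1 + 1 + 1 + 1 + 13 + 3 = 20; strictly interior points = area - boundary/2 + 1 = 637; answer 637

637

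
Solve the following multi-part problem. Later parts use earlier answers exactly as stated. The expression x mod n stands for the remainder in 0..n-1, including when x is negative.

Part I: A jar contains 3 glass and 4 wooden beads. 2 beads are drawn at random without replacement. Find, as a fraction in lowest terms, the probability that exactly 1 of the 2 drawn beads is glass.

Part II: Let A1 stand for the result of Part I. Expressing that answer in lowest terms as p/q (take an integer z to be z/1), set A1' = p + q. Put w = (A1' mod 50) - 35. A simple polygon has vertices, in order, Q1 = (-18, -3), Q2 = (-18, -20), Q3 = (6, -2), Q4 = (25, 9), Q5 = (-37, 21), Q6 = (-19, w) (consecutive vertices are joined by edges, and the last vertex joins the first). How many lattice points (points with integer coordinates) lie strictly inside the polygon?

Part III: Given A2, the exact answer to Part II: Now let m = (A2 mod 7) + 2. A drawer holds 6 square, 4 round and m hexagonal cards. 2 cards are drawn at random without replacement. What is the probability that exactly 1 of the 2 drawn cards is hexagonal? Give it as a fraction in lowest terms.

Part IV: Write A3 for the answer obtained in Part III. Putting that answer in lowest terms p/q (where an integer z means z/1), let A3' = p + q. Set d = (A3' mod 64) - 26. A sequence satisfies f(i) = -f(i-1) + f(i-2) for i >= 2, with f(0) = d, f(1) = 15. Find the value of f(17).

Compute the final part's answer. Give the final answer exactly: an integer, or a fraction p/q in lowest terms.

19020

Part I: total draws C(7,2) = 21; favorable C(3,1)*C(4,1) = 12; P = 4/7; answer 4/7
Part II: A1 = 4/7; threaded value p + q = 11; w = -24; cross terms: (-18*-20 - -18*-3)=306, (-18*-2 - 6*-20)=156, (6*9 - 25*-2)=104, (25*21 - -37*9)=858, (-37*-24 - -19*21)=1287, (-19*-3 - -18*-24)=-375; twice the area = |2336| = 2336; area = 1168; boundary points = 17 + 6 + 1 + 2 + 9 + 1 = 36; strictly interior points = area - boundary/2 + 1 = 1151; answer 1151
Part III: A2 = 1151; m = 5; total draws C(15,2) = 105; favorable C(5,1)*C(10,1) = 50; P = 10/21; answer 10/21
Part IV: A3 = 10/21; threaded value p + q = 31; d = 5; f(2) = -1*(15) + 1*(5) = -10; iterating: f(2)=-10, f(3)=25, f(4)=-35, f(5)=60, f(6)=-95, f(7)=155, f(8)=-250, f(9)=405, f(10)=-655, f(11)=1060, f(12)=-1715, f(13)=2775, f(14)=-4490, f(15)=7265, f(16)=-11755, f(17)=19020; answer 19020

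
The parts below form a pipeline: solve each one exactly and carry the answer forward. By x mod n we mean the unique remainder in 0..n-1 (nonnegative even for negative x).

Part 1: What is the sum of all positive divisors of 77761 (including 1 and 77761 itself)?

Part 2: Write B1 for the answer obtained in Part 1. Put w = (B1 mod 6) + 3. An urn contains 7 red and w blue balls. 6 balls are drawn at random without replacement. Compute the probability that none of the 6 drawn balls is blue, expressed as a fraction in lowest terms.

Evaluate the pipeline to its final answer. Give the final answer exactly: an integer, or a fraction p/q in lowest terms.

Part 1: 77761 is prime, so its only divisors are 1 and 77761; sigma = 1 + 77761 = 77762; answer 77762
Part 2: B1 = 77762; w = 5; total draws C(12,6) = 924; favorable C(7,6) = 7; P = 1/132; answer 1/132

1/132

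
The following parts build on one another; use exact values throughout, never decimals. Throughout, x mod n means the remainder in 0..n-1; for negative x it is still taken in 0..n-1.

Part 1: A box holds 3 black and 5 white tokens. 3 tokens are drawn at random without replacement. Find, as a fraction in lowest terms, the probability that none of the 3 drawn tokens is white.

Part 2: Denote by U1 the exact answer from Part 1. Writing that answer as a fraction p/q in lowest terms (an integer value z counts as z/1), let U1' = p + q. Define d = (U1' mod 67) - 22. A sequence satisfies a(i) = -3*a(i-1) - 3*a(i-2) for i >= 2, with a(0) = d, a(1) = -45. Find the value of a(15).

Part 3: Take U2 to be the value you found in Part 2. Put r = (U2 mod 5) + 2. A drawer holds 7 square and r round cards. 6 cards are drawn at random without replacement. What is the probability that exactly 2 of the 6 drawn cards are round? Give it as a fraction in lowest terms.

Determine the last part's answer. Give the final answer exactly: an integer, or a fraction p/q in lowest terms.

5/12

Part 1: total draws C(8,3) = 56; favorable C(3,3) = 1; P = 1/56; answer 1/56
Part 2: U1 = 1/56; threaded value p + q = 57; d = 35; a(2) = -3*(-45) - 3*(35) = 30; iterating: a(2)=30, a(3)=45, a(4)=-225, a(5)=540, a(6)=-945, a(7)=1215, a(8)=-810, a(9)=-1215, a(10)=6075, a(11)=-14580, a(12)=25515, a(13)=-32805, a(14)=21870, a(15)=32805; answer 32805
Part 3: U2 = 32805; r = 2; total draws C(9,6) = 84; favorable C(2,2)*C(7,4) = 35; P = 5/12; answer 5/12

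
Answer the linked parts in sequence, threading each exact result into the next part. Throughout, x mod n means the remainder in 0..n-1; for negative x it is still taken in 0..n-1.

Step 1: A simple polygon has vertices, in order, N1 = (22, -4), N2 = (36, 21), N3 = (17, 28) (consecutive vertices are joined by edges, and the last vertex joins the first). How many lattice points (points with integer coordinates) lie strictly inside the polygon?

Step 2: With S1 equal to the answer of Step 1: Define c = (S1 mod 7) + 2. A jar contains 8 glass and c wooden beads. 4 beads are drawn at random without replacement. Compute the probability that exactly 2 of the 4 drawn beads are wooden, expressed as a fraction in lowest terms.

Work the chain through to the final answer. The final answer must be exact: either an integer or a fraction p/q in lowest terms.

28/65

Step 1: cross terms: (22*21 - 36*-4)=606, (36*28 - 17*21)=651, (17*-4 - 22*28)=-684; twice the area = |573| = 573; area = 573/2; boundary points = 1 + 1 + 1 = 3; strictly interior points = area - boundary/2 + 1 = 286; answer 286
Step 2: S1 = 286; c = 8; total draws C(16,4) = 1820; favorable C(8,2)*C(8,2) = 784; P = 28/65; answer 28/65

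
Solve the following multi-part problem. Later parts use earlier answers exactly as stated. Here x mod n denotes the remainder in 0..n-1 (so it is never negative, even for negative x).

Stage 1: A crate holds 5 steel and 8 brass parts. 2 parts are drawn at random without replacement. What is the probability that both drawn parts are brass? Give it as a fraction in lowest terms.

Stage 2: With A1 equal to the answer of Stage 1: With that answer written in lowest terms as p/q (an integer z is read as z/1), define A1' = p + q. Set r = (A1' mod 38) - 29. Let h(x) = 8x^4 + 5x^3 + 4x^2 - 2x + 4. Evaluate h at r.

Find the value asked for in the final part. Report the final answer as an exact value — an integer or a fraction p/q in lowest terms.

294424

Stage 1: total draws C(13,2) = 78; favorable C(8,2) = 28; P = 14/39; answer 14/39
Stage 2: A1 = 14/39; threaded value p + q = 53; r = -14; 8*(-14)^4 + 5*(-14)^3 + 4*(-14)^2 - 2*(-14)^1 + 4 = (307328) + (-13720) + (784) + (28) + (4) = 294424; answer 294424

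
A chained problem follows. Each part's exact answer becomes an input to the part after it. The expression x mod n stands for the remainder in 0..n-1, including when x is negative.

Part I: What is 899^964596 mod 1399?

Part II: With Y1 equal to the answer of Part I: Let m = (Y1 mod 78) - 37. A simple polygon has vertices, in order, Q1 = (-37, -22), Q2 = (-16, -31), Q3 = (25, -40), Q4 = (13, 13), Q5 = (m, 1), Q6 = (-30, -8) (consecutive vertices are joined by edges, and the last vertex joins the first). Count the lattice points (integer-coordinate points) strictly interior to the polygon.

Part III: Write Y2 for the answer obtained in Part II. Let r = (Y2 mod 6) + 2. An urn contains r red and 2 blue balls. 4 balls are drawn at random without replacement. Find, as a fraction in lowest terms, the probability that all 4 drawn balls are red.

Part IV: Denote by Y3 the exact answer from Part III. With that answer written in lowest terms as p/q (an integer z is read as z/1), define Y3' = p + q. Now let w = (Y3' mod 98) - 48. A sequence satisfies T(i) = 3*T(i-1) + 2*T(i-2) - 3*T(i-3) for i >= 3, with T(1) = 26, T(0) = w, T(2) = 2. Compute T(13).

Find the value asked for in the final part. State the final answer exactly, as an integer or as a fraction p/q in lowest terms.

21621356

Part I: squarings mod 1399: 899^1=899, 899^2=978, 899^4=967, 899^8=557, 899^16=1070, 899^32=518, 899^64=1115, 899^128=913, 899^256=1164, 899^512=664, 899^1024=211, 899^2048=1152, 899^4096=852, 899^8192=1222, 899^16384=551, 899^32768=18, 899^65536=324, 899^131072=51, 899^262144=1202, 899^524288=1036; 899^964596 = 899^4 * 899^16 * 899^32 * 899^64 * 899^128 * 899^256 * 899^512 * 899^1024 * 899^4096 * 899^8192 * 899^32768 * 899^131072 * 899^262144 * 899^524288 = 787 (mod 1399); answer 787
Part II: Y1 = 787; m = -30; cross terms: (-37*-31 - -16*-22)=795, (-16*-40 - 25*-31)=1415, (25*13 - 13*-40)=845, (13*1 - -30*13)=403, (-30*-8 - -30*1)=270, (-30*-22 - -37*-8)=364; twice the area = |4092| = 4092; area = 2046; boundary points = 3 + 1 + 1 + 1 + 9 + 7 = 22; strictly interior points = area - boundary/2 + 1 = 2036; answer 2036
Part III: Y2 = 2036; r = 4; total draws C(6,4) = 15; favorable C(4,4) = 1; P = 1/15; answer 1/15
Part IV: Y3 = 1/15; threaded value p + q = 16; w = -32; T(3) = 3*(2) + 2*(26) - 3*(-32) = 154; iterating: T(3)=154, T(4)=388, T(5)=1466, T(6)=4712, T(7)=15904, T(8)=52738, T(9)=175886, T(10)=585422, T(11)=1949824, T(12)=6492658, T(13)=21621356; answer 21621356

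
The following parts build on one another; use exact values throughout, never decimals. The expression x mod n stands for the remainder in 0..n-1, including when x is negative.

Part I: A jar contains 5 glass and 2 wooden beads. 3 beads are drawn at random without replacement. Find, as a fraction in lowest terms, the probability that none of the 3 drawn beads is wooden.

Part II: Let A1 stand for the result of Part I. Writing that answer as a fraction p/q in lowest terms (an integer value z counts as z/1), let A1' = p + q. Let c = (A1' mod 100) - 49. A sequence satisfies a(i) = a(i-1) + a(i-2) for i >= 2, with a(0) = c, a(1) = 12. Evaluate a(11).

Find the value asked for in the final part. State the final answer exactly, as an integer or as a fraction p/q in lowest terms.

Part I: total draws C(7,3) = 35; favorable C(5,3) = 10; P = 2/7; answer 2/7
Part II: A1 = 2/7; threaded value p + q = 9; c = -40; a(2) = 1*(12) + 1*(-40) = -28; iterating: a(2)=-28, a(3)=-16, a(4)=-44, a(5)=-60, a(6)=-104, a(7)=-164, a(8)=-268, a(9)=-432, a(10)=-700, a(11)=-1132; answer -1132

-1132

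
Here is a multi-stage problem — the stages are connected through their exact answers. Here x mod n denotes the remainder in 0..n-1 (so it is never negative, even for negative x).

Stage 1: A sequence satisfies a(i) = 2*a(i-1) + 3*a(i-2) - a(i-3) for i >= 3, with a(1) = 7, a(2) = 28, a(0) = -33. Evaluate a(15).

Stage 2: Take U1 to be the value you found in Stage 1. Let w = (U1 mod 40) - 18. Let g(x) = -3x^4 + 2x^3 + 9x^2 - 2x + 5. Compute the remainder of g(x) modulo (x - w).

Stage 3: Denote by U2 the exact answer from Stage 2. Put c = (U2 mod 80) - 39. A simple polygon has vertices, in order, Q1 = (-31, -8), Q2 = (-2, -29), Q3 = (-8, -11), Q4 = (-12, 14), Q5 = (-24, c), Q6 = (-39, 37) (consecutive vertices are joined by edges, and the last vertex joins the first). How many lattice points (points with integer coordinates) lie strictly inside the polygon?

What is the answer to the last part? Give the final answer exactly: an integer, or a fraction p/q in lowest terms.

823

Stage 1: a(3) = 2*(28) + 3*(7) - 1*(-33) = 110; iterating: a(3)=110, a(4)=297, a(5)=896, a(6)=2573, a(7)=7537, a(8)=21897, a(9)=63832, a(10)=185818, a(11)=541235, a(12)=1576092, a(13)=4590071, a(14)=13367183, a(15)=38928487; answer 38928487
Stage 2: U1 = 38928487; w = -11; remainder = value at the root: -3*(-11)^4 + 2*(-11)^3 + 9*(-11)^2 - 2*(-11)^1 + 5 = (-43923) + (-2662) + (1089) + (22) + (5) = -45469; answer -45469
Stage 3: U2 = -45469; c = 12; cross terms: (-31*-29 - -2*-8)=883, (-2*-11 - -8*-29)=-210, (-8*14 - -12*-11)=-244, (-12*12 - -24*14)=192, (-24*37 - -39*12)=-420, (-39*-8 - -31*37)=1459; twice the area = |1660| = 1660; area = 830; boundary points = 1 + 6 + 1 + 2 + 5 + 1 = 16; strictly interior points = area - boundary/2 + 1 = 823; answer 823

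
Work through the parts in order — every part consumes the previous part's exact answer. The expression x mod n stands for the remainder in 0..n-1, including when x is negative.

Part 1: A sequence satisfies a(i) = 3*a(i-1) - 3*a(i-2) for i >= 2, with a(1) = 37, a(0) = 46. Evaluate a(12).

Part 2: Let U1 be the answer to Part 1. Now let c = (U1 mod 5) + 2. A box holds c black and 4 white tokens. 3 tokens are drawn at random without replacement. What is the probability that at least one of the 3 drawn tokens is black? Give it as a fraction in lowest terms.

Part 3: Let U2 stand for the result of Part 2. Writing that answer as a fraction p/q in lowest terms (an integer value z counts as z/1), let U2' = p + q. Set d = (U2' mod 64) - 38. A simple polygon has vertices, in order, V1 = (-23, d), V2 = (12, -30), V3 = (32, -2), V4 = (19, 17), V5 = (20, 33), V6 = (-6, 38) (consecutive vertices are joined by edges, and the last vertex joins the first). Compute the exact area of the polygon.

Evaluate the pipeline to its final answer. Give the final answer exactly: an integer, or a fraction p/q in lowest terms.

3949/2

Part 1: a(2) = 3*(37) - 3*(46) = -27; iterating: a(2)=-27, a(3)=-192, a(4)=-495, a(5)=-909, a(6)=-1242, a(7)=-999, a(8)=729, a(9)=5184, a(10)=13365, a(11)=24543, a(12)=33534; answer 33534
Part 2: U1 = 33534; c = 6; total draws C(10,3) = 120; complement C(4,3) = 4; favorable 120 - 4 = 116; P = 29/30; answer 29/30
Part 3: U2 = 29/30; threaded value p + q = 59; d = 21; cross terms: (-23*-30 - 12*21)=438, (12*-2 - 32*-30)=936, (32*17 - 19*-2)=582, (19*33 - 20*17)=287, (20*38 - -6*33)=958, (-6*21 - -23*38)=748; twice the area = |3949| = 3949; area = 3949/2; answer 3949/2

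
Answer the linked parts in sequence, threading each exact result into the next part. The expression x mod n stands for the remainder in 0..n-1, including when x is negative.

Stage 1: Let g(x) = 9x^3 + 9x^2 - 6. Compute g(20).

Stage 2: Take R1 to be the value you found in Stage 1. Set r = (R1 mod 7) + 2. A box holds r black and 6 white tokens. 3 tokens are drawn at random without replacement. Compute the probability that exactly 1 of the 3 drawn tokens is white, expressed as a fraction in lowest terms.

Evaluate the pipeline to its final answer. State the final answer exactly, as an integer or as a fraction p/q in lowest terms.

Stage 1: 9*(20)^3 + 9*(20)^2 - 6 = (72000) + (3600) + (-6) = 75594; answer 75594
Stage 2: R1 = 75594; r = 3; total draws C(9,3) = 84; favorable C(6,1)*C(3,2) = 18; P = 3/14; answer 3/14

3/14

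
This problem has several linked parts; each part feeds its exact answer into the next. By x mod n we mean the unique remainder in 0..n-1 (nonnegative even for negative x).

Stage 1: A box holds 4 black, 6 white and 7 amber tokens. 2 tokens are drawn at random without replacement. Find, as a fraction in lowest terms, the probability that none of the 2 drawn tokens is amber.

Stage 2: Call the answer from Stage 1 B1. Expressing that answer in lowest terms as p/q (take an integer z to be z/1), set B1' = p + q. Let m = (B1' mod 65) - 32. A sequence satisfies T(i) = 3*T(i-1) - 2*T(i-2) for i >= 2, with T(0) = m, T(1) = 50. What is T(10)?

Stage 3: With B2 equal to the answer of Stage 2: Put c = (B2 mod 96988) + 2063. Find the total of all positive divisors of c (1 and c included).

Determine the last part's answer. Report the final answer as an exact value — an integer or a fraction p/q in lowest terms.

58656

Stage 1: total draws C(17,2) = 136; favorable C(10,2) = 45; P = 45/136; answer 45/136
Stage 2: B1 = 45/136; threaded value p + q = 181; m = 19; T(2) = 3*(50) - 2*(19) = 112; iterating: T(2)=112, T(3)=236, T(4)=484, T(5)=980, T(6)=1972, T(7)=3956, T(8)=7924, T(9)=15860, T(10)=31732; answer 31732
Stage 3: B2 = 31732; c = 33795; 33795 = 3^2 * 5 * 751; sigma = (1 + 3 + 9) * (1 + 5) * (1 + 751) = 13 * 6 * 752 = 58656; answer 58656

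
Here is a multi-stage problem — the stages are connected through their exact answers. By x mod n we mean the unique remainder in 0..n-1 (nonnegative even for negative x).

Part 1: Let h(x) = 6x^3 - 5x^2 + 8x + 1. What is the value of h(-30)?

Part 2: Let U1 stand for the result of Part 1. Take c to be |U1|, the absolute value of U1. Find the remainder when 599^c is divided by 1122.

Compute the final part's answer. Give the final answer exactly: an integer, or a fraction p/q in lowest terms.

251

Part 1: 6*(-30)^3 - 5*(-30)^2 + 8*(-30)^1 + 1 = (-162000) + (-4500) + (-240) + (1) = -166739; answer -166739
Part 2: U1 = -166739; c = 166739; squarings mod 1122: 599^1=599, 599^2=883, 599^4=1021, 599^8=103, 599^16=511, 599^32=817, 599^64=1021, 599^128=103, 599^256=511, 599^512=817, 599^1024=1021, 599^2048=103, 599^4096=511, 599^8192=817, 599^16384=1021, 599^32768=103, 599^65536=511, 599^131072=817; 599^166739 = 599^1 * 599^2 * 599^16 * 599^64 * 599^256 * 599^512 * 599^2048 * 599^32768 * 599^131072 = 251 (mod 1122); answer 251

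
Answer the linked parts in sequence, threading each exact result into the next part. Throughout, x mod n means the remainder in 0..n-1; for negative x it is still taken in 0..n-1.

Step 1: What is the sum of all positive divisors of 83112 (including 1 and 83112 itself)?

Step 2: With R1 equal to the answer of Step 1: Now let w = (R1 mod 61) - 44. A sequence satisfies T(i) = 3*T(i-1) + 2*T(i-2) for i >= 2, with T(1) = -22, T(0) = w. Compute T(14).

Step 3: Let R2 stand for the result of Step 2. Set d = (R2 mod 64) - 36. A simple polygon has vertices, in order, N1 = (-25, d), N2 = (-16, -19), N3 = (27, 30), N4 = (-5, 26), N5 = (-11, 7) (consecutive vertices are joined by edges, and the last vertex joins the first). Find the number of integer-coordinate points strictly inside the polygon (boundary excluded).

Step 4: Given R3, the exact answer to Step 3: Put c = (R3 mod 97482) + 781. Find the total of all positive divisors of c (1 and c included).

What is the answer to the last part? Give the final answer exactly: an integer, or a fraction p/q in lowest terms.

Step 1: 83112 = 2^3 * 3 * 3463; sigma = (1 + 2 + 4 + 8) * (1 + 3) * (1 + 3463) = 15 * 4 * 3464 = 207840; answer 207840
Step 2: R1 = 207840; w = -31; T(2) = 3*(-22) + 2*(-31) = -128; iterating: T(2)=-128, T(3)=-428, T(4)=-1540, T(5)=-5476, T(6)=-19508, T(7)=-69476, T(8)=-247444, T(9)=-881284, T(10)=-3138740, T(11)=-11178788, T(12)=-39813844, T(13)=-141799108, T(14)=-505025012; answer -505025012
Step 3: R2 = -505025012; d = -24; cross terms: (-25*-19 - -16*-24)=91, (-16*30 - 27*-19)=33, (27*26 - -5*30)=852, (-5*7 - -11*26)=251, (-11*-24 - -25*7)=439; twice the area = |1666| = 1666; area = 833; boundary points = 1 + 1 + 4 + 1 + 1 = 8; strictly interior points = area - boundary/2 + 1 = 830; answer 830
Step 4: R3 = 830; c = 1611; 1611 = 3^2 * 179; sigma = (1 + 3 + 9) * (1 + 179) = 13 * 180 = 2340; answer 2340

2340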